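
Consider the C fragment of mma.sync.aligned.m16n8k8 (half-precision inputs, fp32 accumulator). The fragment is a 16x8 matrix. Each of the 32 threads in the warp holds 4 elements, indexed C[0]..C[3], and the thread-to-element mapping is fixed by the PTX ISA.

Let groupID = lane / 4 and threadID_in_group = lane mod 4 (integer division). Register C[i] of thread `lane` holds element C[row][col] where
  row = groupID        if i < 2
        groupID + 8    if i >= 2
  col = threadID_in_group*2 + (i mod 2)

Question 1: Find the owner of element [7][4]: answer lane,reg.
r=7⇒gr=7,Rb=0  c=4⇒th=2,odd=0
L=7*4+2=30  i=0*2+0=0

30,0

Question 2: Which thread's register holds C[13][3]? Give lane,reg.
21,3

r: 13->gid=5,r8=1  c: 3->tid=1,i&1=1
L=5*4+1=21  i=1*2+1=3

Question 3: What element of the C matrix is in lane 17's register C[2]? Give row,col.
12,2

lane 17: G=4 (17/4), T=1 (17%4)
i=2: r=4+8=12, c=1*2+0=2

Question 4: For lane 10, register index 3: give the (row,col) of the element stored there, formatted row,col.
lane 10->10/4=2, 10 mod 4=2
i=3  r:2+8->10  c:2·2+1->5

10,5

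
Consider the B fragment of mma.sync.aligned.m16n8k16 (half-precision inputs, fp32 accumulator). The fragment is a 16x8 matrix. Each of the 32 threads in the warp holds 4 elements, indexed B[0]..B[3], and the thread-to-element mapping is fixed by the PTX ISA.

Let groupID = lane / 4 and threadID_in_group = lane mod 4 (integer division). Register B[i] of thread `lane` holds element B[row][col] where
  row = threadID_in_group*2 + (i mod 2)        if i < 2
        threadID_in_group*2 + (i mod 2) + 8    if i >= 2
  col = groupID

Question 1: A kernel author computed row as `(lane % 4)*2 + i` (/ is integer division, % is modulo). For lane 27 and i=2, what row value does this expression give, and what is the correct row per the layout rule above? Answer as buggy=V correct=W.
buggy=8 correct=14

`(lane % 4)*2 + i`[27,2]⇒8
lane 27⇒27/4=6, 27 mod 4=3
i=2  r:2·3+0+8⇒14  c:6
row: 8 vs 14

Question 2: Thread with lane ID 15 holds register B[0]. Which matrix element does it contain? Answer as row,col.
6,3

lane 15: gid=3 (15/4), tid=3 (15%4)
i=0: r=3*2+0+0=6, c=gid=3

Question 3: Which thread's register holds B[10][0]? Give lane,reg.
1,2

c: 0->gid=0  r: 10->r8=1,tid=1,i&1=0
L=0*4+1=1  i=1*2+0=2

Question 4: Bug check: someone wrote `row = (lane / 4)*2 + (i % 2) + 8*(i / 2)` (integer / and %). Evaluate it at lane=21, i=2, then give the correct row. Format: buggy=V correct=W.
`(lane / 4)*2 + (i % 2) + 8*(i / 2)`[21,2]⇒18
lane 21: gr=5 (21/4), th=1 (21%4)
i=2: r=1*2+0+8=10, c=gr=5
row: 18 vs 10

buggy=18 correct=10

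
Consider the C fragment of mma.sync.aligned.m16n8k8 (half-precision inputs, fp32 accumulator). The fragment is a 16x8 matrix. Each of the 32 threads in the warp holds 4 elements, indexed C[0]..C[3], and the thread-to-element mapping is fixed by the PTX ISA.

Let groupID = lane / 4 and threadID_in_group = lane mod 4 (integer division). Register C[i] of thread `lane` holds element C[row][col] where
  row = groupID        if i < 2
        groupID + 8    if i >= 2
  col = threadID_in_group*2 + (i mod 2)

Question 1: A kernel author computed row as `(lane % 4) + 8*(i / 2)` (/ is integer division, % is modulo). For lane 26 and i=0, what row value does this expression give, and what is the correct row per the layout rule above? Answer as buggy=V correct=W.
buggy=2 correct=6

`(lane % 4) + 8*(i / 2)`[26,0]→2
26: G=6,T=2
[0] (6+0,2*2+0) = (6,4)
row: 2 vs 6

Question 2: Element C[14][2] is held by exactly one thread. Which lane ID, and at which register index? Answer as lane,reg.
r: 14->gid=6,r8=1  c: 2->tid=1,i&1=0
L=6*4+1=25  i=1*2+0=2

25,2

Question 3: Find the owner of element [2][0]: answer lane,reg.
8,0

r:2=>grp=2,rB=0  c:0=>tig=0,lo=0
L=2*4+0=8  i=0*2+0=0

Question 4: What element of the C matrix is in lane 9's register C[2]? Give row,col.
10,2

lane 9->9/4=2, 9 mod 4=1
i=2  r:2+8->10  c:2·1+0->2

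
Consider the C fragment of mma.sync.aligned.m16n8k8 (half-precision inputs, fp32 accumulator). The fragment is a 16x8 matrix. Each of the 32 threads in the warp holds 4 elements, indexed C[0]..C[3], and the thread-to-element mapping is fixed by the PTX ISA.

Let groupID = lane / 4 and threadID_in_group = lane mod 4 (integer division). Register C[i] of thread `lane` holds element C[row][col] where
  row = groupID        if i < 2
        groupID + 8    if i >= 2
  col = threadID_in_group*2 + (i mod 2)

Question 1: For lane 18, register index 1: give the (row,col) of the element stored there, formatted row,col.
4,5

lane 18: gid=4 (18/4), tid=2 (18%4)
i=1: r=4+0=4, c=2*2+1=5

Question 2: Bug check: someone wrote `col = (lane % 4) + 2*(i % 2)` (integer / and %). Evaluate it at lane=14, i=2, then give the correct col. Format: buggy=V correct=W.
buggy=2 correct=4

`(lane % 4) + 2*(i % 2)`[14,2]->2
lane 14: gid=3 (14/4), tid=2 (14%4)
i=2: r=3+8=11, c=2*2+0=4
col: 2 vs 4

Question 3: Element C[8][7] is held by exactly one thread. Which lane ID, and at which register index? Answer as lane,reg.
r=8→G=0,rhi=1  c=7→T=3,p=1
L=0*4+3=3  i=1*2+1=3

3,3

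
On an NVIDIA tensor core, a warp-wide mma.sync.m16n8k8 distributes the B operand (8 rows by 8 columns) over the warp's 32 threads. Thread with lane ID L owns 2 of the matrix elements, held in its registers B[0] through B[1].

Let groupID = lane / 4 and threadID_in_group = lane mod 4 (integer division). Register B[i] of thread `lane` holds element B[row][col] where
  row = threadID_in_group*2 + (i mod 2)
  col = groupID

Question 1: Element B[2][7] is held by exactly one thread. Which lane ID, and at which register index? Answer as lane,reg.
29,0

c=7⇒gr=7  r=2⇒th=1,odd=0
L=7*4+1=29  i=0=0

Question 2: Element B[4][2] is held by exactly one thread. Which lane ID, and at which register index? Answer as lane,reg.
c:2=>grp=2  r:4=>tig=2,lo=0
L=2*4+2=10  i=0=0

10,0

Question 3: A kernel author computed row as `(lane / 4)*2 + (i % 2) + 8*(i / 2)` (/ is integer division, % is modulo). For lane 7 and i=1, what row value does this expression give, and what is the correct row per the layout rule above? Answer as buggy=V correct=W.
`(lane / 4)*2 + (i % 2) + 8*(i / 2)`[7,1]⇒3
L=7⇒gr=7>>2=1, th=7&3=3
[1]⇒row 3·2+1=7  col gr=1
row: 3 vs 7

buggy=3 correct=7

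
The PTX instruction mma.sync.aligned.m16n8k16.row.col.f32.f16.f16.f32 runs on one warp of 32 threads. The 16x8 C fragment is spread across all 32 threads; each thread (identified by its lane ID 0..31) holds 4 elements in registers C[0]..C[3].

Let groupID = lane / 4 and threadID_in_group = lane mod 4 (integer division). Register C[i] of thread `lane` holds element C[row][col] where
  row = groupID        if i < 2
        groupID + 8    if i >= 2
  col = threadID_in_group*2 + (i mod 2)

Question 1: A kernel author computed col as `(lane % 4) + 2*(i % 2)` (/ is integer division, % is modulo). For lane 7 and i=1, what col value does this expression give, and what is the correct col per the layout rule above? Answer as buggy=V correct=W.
buggy=5 correct=7

`(lane % 4) + 2*(i % 2)`[7,1]→5
lane 7: G=1 (7/4), T=3 (7%4)
i=1: r=1+0=1, c=3*2+1=7
col: 5 vs 7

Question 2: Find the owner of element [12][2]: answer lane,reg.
17,2

r: 12->gid=4,r8=1  c: 2->tid=1,i&1=0
L=4*4+1=17  i=1*2+0=2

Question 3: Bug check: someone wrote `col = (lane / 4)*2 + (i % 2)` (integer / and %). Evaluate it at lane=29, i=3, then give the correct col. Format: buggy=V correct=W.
`(lane / 4)*2 + (i % 2)`[29,3]⇒15
L=29⇒gr=29>>2=7, th=29&3=1
[3]⇒row 7+8=15  col 1·2+1=3
col: 15 vs 3

buggy=15 correct=3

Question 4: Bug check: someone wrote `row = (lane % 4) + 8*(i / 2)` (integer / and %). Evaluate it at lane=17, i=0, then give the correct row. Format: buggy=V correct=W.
buggy=1 correct=4

`(lane % 4) + 8*(i / 2)`[17,0]⇒1
L=17⇒gr=17>>2=4, th=17&3=1
[0]⇒row 4+0=4  col 1·2+0=2
row: 1 vs 4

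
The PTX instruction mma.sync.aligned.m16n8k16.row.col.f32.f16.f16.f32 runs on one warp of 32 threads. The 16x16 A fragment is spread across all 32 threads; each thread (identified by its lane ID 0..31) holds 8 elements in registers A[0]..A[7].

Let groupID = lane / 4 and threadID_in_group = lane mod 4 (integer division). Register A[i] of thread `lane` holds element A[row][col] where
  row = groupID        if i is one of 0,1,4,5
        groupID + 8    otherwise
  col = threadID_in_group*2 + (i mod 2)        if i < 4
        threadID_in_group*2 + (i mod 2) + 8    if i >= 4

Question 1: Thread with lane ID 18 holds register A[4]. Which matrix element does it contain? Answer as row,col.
L=18⇒gr=18>>2=4, th=18&3=2
[4]⇒row 4+0=4  col 2·2+0+8=12

4,12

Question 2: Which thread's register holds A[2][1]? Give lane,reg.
r=2→G=2,rhi=0  c=1→chi=0,T=0,p=1
L=2*4+0=8  i=0*4+0*2+1=1

8,1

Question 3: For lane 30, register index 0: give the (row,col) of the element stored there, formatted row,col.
30: G=7,T=2
[0] (7+0,2*2+0+0) = (7,4)

7,4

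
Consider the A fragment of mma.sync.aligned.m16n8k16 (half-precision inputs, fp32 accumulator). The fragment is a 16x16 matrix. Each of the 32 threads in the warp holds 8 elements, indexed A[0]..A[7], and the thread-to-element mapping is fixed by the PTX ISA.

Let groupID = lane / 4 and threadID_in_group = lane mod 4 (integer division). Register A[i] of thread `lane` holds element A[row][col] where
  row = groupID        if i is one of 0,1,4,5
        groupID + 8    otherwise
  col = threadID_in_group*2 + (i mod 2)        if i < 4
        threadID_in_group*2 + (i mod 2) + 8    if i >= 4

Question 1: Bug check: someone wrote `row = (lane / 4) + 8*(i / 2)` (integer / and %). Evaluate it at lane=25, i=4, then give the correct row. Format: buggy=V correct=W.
`(lane / 4) + 8*(i / 2)`[25,4]→22
L=25→G=25>>2=6, T=25&3=1
[4]→row 6+0=6  col 1·2+0+8=10
row: 22 vs 6

buggy=22 correct=6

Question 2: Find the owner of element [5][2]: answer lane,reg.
21,0

r=5→G=5,rhi=0  c=2→chi=0,T=1,p=0
L=5*4+1=21  i=0*4+0*2+0=0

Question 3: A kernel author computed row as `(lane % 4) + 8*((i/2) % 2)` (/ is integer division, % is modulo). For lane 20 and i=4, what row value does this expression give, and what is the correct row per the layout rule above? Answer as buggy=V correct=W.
`(lane % 4) + 8*((i/2) % 2)`[20,4]⇒0
L=20⇒gr=20>>2=5, th=20&3=0
[4]⇒row 5+0=5  col 0·2+0+8=8
row: 0 vs 5

buggy=0 correct=5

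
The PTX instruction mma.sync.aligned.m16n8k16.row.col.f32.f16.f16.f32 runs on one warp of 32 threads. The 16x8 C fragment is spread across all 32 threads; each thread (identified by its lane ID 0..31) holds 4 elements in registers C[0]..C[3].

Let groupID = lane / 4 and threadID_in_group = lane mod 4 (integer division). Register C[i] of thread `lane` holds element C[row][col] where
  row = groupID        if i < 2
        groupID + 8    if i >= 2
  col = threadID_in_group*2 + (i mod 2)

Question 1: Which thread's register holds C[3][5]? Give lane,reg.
14,1

r: 3->gid=3,r8=0  c: 5->tid=2,i&1=1
L=3*4+2=14  i=0*2+1=1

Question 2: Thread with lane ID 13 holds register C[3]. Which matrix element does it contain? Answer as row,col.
13: g=3,t=1
[3] (3+8,1*2+1) = (11,3)

11,3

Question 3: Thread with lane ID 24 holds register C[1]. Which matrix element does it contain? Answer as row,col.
6,1

24: grp=6,tig=0
[1] (6+0,0*2+1) = (6,1)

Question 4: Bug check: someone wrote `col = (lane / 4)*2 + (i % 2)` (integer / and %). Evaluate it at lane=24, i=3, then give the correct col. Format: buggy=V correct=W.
buggy=13 correct=1

`(lane / 4)*2 + (i % 2)`[24,3]⇒13
lane 24⇒24/4=6, 24 mod 4=0
i=3  r:6+8⇒14  c:2·0+1⇒1
col: 13 vs 1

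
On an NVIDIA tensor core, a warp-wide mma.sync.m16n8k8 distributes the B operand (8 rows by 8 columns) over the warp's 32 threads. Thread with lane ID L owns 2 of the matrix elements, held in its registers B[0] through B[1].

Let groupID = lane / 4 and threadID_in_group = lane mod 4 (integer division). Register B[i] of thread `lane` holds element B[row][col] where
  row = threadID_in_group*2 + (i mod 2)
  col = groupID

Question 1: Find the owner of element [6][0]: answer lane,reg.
c=0⇒gr=0  r=6⇒th=3,odd=0
L=0*4+3=3  i=0=0

3,0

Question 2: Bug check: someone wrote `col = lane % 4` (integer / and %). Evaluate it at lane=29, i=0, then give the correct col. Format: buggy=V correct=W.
`lane % 4`[29,0]→1
lane 29→29/4=7, 29 mod 4=1
i=0  r:2·1+0→2  c:7
col: 1 vs 7

buggy=1 correct=7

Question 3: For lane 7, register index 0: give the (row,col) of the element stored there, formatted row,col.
6,1

lane 7: gr=1 (7/4), th=3 (7%4)
i=0: r=3*2+0=6, c=gr=1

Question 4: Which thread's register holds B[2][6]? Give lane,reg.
c: 6->gid=6  r: 2->tid=1,i&1=0
L=6*4+1=25  i=0=0

25,0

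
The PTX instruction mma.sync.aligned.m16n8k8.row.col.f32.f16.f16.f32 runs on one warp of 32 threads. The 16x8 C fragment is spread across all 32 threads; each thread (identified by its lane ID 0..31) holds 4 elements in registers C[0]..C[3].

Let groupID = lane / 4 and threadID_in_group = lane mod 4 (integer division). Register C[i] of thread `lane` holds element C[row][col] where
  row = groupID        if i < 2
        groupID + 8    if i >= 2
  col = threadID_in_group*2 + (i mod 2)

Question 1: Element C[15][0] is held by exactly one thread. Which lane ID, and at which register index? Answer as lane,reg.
28,2

r=15->g=7,rb=1  c=0->t=0,b0=0
L=7*4+0=28  i=1*2+0=2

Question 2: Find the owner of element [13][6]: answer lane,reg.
23,2

r=13→G=5,rhi=1  c=6→T=3,p=0
L=5*4+3=23  i=1*2+0=2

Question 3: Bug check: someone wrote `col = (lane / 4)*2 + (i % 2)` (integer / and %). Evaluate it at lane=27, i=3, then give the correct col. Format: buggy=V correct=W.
`(lane / 4)*2 + (i % 2)`[27,3]->13
lane 27->27/4=6, 27 mod 4=3
i=3  r:6+8->14  c:2·3+1->7
col: 13 vs 7

buggy=13 correct=7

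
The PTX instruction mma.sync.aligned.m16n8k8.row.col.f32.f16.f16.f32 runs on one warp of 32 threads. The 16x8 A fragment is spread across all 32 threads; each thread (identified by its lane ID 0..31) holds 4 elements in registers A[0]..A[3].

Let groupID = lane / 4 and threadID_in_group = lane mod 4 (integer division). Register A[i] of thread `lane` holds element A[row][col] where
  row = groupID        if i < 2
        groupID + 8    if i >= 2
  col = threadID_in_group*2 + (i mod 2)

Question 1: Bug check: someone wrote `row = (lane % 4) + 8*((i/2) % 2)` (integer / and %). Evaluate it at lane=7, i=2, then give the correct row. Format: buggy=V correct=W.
`(lane % 4) + 8*((i/2) % 2)`[7,2]→11
L=7→G=7>>2=1, T=7&3=3
[2]→row 1+8=9  col 3·2+0=6
row: 11 vs 9

buggy=11 correct=9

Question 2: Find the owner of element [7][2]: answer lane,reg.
29,0

r=7→G=7,rhi=0  c=2→T=1,p=0
L=7*4+1=29  i=0*2+0=0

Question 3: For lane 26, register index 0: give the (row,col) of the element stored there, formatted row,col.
6,4

lane 26: grp=6 (26/4), tig=2 (26%4)
i=0: r=6+0=6, c=2*2+0=4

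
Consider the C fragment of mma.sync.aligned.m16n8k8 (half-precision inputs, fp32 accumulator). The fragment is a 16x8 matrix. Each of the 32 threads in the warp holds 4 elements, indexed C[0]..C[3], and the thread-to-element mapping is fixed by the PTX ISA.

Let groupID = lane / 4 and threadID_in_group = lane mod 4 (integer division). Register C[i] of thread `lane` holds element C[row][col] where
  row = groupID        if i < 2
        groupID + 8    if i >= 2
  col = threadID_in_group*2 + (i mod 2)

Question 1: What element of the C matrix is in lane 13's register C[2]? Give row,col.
lane 13: G=3 (13/4), T=1 (13%4)
i=2: r=3+8=11, c=1*2+0=2

11,2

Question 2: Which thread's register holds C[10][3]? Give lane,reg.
r=10⇒gr=2,Rb=1  c=3⇒th=1,odd=1
L=2*4+1=9  i=1*2+1=3

9,3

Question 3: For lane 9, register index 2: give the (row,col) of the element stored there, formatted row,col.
L=9⇒gr=9>>2=2, th=9&3=1
[2]⇒row 2+8=10  col 1·2+0=2

10,2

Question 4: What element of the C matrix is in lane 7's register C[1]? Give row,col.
1,7

lane 7: gid=1 (7/4), tid=3 (7%4)
i=1: r=1+0=1, c=3*2+1=7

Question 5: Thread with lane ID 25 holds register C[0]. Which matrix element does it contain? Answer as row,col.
lane 25⇒25/4=6, 25 mod 4=1
i=0  r:6+0⇒6  c:2·1+0⇒2

6,2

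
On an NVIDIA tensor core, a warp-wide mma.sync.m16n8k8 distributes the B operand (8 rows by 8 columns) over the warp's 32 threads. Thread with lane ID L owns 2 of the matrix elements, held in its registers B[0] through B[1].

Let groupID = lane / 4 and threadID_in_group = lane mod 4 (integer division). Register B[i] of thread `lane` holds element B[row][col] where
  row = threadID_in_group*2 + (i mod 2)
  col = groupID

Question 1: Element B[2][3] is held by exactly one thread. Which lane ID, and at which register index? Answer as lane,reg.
c: 3->gid=3  r: 2->tid=1,i&1=0
L=3*4+1=13  i=0=0

13,0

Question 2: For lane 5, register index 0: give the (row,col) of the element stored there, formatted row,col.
2,1

5: G=1,T=1
[0] (1*2+0,1) = (2,1)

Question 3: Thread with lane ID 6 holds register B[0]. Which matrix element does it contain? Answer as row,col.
lane 6: gid=1 (6/4), tid=2 (6%4)
i=0: r=2*2+0=4, c=gid=1

4,1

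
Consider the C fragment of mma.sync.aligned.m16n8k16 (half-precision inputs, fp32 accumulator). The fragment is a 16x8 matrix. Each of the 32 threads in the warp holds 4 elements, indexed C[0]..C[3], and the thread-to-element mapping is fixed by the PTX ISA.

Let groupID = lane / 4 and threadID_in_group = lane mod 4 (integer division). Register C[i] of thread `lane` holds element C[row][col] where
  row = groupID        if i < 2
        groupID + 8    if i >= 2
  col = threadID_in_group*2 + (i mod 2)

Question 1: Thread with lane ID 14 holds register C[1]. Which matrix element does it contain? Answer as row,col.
lane 14=>14/4=3, 14 mod 4=2
i=1  r:3+0=>3  c:2·2+1=>5

3,5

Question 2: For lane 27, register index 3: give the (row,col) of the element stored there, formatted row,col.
14,7

lane 27: grp=6 (27/4), tig=3 (27%4)
i=3: r=6+8=14, c=3*2+1=7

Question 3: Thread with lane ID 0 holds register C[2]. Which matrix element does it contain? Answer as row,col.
lane 0: gid=0 (0/4), tid=0 (0%4)
i=2: r=0+8=8, c=0*2+0=0

8,0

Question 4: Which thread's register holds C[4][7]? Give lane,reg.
19,1

r: 4->gid=4,r8=0  c: 7->tid=3,i&1=1
L=4*4+3=19  i=0*2+1=1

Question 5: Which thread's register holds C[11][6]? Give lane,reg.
15,2

r=11→G=3,rhi=1  c=6→T=3,p=0
L=3*4+3=15  i=1*2+0=2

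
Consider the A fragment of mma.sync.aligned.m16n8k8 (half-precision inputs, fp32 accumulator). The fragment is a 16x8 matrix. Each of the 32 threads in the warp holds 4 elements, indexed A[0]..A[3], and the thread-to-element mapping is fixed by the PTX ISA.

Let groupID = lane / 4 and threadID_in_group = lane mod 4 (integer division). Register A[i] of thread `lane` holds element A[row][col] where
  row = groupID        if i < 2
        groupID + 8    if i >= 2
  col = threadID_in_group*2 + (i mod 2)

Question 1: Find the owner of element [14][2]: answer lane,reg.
25,2

r=14→G=6,rhi=1  c=2→T=1,p=0
L=6*4+1=25  i=1*2+0=2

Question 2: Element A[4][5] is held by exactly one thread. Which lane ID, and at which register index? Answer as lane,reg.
18,1

r: 4->gid=4,r8=0  c: 5->tid=2,i&1=1
L=4*4+2=18  i=0*2+1=1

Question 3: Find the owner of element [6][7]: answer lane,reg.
27,1

r=6→G=6,rhi=0  c=7→T=3,p=1
L=6*4+3=27  i=0*2+1=1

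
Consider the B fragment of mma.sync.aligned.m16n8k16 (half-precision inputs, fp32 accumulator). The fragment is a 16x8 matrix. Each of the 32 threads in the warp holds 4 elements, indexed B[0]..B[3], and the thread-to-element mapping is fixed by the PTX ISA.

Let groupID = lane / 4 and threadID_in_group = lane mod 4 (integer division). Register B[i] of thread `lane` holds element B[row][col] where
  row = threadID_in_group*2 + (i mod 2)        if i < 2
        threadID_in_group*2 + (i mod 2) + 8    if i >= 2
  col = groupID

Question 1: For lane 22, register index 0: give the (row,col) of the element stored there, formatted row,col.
lane 22->22/4=5, 22 mod 4=2
i=0  r:2·2+0+0->4  c:5

4,5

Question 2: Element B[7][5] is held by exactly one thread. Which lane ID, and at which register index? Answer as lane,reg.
23,1

c=5⇒gr=5  r=7⇒Rb=0,th=3,odd=1
L=5*4+3=23  i=0*2+1=1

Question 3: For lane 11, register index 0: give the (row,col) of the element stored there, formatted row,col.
6,2

11: g=2,t=3
[0] (3*2+0+0,2) = (6,2)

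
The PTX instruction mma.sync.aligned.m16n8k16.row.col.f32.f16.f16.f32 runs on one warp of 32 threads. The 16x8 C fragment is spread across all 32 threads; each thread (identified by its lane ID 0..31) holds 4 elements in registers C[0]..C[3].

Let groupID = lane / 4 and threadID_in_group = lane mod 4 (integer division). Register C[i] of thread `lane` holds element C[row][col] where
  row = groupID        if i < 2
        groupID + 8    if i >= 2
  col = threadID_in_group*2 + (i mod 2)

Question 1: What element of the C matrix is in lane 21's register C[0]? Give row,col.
5,2

21: G=5,T=1
[0] (5+0,1*2+0) = (5,2)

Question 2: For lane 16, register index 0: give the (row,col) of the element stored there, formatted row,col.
4,0

lane 16->16/4=4, 16 mod 4=0
i=0  r:4+0->4  c:2·0+0->0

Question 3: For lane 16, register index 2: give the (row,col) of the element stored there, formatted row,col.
L=16->g=16>>2=4, t=16&3=0
[2]->row 4+8=12  col 0·2+0=0

12,0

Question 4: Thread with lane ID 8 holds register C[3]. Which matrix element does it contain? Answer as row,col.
10,1

L=8→G=8>>2=2, T=8&3=0
[3]→row 2+8=10  col 0·2+1=1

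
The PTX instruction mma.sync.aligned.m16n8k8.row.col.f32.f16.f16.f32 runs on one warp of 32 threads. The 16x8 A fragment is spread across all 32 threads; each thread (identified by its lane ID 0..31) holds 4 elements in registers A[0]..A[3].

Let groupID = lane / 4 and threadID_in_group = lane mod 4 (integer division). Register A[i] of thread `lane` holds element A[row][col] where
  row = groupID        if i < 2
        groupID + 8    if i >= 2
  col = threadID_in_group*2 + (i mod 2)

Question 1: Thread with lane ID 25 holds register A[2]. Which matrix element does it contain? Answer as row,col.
14,2

lane 25: g=6 (25/4), t=1 (25%4)
i=2: r=6+8=14, c=1*2+0=2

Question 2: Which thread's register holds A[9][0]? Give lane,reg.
r=9→G=1,rhi=1  c=0→T=0,p=0
L=1*4+0=4  i=1*2+0=2

4,2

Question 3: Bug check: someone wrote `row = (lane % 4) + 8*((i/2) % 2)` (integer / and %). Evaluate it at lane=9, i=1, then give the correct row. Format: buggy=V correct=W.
buggy=1 correct=2

`(lane % 4) + 8*((i/2) % 2)`[9,1]->1
lane 9->9/4=2, 9 mod 4=1
i=1  r:2+0->2  c:2·1+1->3
row: 1 vs 2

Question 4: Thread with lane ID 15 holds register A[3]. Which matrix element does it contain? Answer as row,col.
11,7

L=15->g=15>>2=3, t=15&3=3
[3]->row 3+8=11  col 3·2+1=7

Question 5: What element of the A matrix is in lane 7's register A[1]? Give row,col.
1,7

L=7->gid=7>>2=1, tid=7&3=3
[1]->row 1+0=1  col 3·2+1=7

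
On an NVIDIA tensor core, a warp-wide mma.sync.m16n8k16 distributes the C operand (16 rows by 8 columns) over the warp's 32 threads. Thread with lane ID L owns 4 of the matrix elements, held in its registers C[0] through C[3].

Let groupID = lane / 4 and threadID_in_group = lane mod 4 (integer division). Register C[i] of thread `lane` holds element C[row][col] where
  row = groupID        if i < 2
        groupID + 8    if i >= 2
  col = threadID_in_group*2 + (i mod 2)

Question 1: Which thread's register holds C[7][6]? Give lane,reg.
r=7→G=7,rhi=0  c=6→T=3,p=0
L=7*4+3=31  i=0*2+0=0

31,0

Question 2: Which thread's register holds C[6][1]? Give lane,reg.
r=6→G=6,rhi=0  c=1→T=0,p=1
L=6*4+0=24  i=0*2+1=1

24,1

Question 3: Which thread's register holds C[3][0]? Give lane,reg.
r: 3->gid=3,r8=0  c: 0->tid=0,i&1=0
L=3*4+0=12  i=0*2+0=0

12,0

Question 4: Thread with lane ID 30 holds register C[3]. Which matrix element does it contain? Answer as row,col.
lane 30->30/4=7, 30 mod 4=2
i=3  r:7+8->15  c:2·2+1->5

15,5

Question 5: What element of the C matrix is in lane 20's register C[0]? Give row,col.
5,0

lane 20: gr=5 (20/4), th=0 (20%4)
i=0: r=5+0=5, c=0*2+0=0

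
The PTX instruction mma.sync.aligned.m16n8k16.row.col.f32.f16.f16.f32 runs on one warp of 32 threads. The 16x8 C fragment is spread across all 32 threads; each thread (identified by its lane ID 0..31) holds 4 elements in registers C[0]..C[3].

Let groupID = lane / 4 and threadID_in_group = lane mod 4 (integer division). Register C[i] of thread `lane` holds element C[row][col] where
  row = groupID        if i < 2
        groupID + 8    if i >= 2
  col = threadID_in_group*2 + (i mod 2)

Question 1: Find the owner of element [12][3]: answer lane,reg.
17,3

r=12->g=4,rb=1  c=3->t=1,b0=1
L=4*4+1=17  i=1*2+1=3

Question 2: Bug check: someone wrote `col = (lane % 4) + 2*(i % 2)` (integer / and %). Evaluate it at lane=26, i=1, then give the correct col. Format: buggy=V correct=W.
buggy=4 correct=5

`(lane % 4) + 2*(i % 2)`[26,1]->4
26: gid=6,tid=2
[1] (6+0,2*2+1) = (6,5)
col: 4 vs 5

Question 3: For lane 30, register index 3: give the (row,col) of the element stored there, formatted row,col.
15,5

30: G=7,T=2
[3] (7+8,2*2+1) = (15,5)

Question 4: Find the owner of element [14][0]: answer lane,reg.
24,2

r:14=>grp=6,rB=1  c:0=>tig=0,lo=0
L=6*4+0=24  i=1*2+0=2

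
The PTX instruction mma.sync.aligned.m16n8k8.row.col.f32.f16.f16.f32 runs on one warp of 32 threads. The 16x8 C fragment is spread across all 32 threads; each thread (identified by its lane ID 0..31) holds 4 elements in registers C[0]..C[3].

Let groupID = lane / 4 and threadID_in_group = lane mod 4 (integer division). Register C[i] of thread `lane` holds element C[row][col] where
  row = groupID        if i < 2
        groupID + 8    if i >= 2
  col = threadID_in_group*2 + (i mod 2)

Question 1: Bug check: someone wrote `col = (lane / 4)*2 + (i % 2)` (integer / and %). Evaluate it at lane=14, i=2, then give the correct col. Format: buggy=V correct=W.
`(lane / 4)*2 + (i % 2)`[14,2]→6
14: G=3,T=2
[2] (3+8,2*2+0) = (11,4)
col: 6 vs 4

buggy=6 correct=4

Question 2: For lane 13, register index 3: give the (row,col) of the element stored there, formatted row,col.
11,3

13: G=3,T=1
[3] (3+8,1*2+1) = (11,3)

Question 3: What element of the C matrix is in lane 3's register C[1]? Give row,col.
0,7

lane 3: gr=0 (3/4), th=3 (3%4)
i=1: r=0+0=0, c=3*2+1=7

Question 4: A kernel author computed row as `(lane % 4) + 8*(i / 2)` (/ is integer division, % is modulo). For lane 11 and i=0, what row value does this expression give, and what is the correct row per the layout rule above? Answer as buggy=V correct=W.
`(lane % 4) + 8*(i / 2)`[11,0]→3
lane 11: G=2 (11/4), T=3 (11%4)
i=0: r=2+0=2, c=3*2+0=6
row: 3 vs 2

buggy=3 correct=2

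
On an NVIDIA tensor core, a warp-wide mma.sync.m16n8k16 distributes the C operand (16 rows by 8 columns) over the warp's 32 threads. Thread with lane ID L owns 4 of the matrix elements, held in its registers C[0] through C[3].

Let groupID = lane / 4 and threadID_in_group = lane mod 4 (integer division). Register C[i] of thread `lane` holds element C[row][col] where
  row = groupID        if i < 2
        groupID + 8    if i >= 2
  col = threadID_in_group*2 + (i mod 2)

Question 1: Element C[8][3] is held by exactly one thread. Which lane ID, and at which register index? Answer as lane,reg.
r=8⇒gr=0,Rb=1  c=3⇒th=1,odd=1
L=0*4+1=1  i=1*2+1=3

1,3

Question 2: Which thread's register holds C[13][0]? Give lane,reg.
20,2

r:13=>grp=5,rB=1  c:0=>tig=0,lo=0
L=5*4+0=20  i=1*2+0=2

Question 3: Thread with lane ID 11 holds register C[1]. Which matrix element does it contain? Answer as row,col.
2,7

lane 11: grp=2 (11/4), tig=3 (11%4)
i=1: r=2+0=2, c=3*2+1=7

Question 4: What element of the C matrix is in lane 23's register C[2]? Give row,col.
13,6

L=23->gid=23>>2=5, tid=23&3=3
[2]->row 5+8=13  col 3·2+0=6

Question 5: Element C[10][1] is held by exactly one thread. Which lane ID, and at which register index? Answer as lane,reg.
r=10->g=2,rb=1  c=1->t=0,b0=1
L=2*4+0=8  i=1*2+1=3

8,3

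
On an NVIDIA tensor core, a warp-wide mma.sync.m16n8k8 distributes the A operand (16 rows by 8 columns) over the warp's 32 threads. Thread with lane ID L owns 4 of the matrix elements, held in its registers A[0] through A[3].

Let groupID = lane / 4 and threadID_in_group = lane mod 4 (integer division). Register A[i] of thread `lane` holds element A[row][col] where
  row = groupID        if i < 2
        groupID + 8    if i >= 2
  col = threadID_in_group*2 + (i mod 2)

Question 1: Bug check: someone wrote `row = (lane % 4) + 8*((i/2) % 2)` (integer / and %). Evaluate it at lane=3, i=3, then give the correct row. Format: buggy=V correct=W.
`(lane % 4) + 8*((i/2) % 2)`[3,3]⇒11
lane 3⇒3/4=0, 3 mod 4=3
i=3  r:0+8⇒8  c:2·3+1⇒7
row: 11 vs 8

buggy=11 correct=8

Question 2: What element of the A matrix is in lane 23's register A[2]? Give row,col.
L=23->gid=23>>2=5, tid=23&3=3
[2]->row 5+8=13  col 3·2+0=6

13,6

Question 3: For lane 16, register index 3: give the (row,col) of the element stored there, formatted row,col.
16: gid=4,tid=0
[3] (4+8,0*2+1) = (12,1)

12,1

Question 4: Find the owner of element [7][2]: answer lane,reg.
29,0

r:7=>grp=7,rB=0  c:2=>tig=1,lo=0
L=7*4+1=29  i=0*2+0=0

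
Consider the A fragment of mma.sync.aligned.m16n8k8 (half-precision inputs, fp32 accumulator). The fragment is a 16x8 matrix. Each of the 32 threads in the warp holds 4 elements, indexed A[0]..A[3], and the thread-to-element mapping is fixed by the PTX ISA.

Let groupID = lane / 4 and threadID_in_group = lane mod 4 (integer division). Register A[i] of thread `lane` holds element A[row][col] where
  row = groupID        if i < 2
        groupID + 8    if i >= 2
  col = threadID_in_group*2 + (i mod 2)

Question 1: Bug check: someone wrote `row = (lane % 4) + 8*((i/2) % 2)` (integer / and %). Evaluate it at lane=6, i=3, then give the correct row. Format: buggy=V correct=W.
buggy=10 correct=9

`(lane % 4) + 8*((i/2) % 2)`[6,3]->10
lane 6: gid=1 (6/4), tid=2 (6%4)
i=3: r=1+8=9, c=2*2+1=5
row: 10 vs 9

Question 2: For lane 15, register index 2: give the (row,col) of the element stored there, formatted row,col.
11,6

lane 15: gr=3 (15/4), th=3 (15%4)
i=2: r=3+8=11, c=3*2+0=6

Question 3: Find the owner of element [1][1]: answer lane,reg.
r=1⇒gr=1,Rb=0  c=1⇒th=0,odd=1
L=1*4+0=4  i=0*2+1=1

4,1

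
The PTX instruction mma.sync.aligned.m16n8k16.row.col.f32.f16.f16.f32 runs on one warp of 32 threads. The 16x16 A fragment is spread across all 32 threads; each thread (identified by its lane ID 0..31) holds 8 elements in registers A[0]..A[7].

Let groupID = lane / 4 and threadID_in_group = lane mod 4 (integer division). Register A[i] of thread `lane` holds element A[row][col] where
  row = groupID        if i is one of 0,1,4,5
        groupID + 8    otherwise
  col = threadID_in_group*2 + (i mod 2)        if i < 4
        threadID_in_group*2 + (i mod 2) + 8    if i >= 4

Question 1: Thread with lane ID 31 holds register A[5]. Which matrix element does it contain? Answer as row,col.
7,15

L=31->g=31>>2=7, t=31&3=3
[5]->row 7+0=7  col 3·2+1+8=15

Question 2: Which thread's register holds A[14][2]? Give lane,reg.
r=14->g=6,rb=1  c=2->cb=0,t=1,b0=0
L=6*4+1=25  i=0*4+1*2+0=2

25,2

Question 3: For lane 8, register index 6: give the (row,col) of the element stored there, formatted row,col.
lane 8->8/4=2, 8 mod 4=0
i=6  r:2+8->10  c:2·0+0+8->8

10,8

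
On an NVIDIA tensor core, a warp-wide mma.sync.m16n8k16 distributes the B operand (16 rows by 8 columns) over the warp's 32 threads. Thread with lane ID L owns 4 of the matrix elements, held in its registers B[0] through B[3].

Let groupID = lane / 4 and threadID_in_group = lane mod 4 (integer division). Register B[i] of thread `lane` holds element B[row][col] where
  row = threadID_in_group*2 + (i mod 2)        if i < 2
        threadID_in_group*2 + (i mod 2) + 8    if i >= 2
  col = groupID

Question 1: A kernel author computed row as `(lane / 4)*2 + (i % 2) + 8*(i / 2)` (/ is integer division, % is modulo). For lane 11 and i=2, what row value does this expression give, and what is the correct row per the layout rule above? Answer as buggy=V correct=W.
`(lane / 4)*2 + (i % 2) + 8*(i / 2)`[11,2]→12
lane 11→11/4=2, 11 mod 4=3
i=2  r:2·3+0+8→14  c:2
row: 12 vs 14

buggy=12 correct=14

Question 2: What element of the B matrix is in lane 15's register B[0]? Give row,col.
6,3

lane 15=>15/4=3, 15 mod 4=3
i=0  r:2·3+0+0=>6  c:3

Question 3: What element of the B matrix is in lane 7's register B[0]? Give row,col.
7: G=1,T=3
[0] (3*2+0+0,1) = (6,1)

6,1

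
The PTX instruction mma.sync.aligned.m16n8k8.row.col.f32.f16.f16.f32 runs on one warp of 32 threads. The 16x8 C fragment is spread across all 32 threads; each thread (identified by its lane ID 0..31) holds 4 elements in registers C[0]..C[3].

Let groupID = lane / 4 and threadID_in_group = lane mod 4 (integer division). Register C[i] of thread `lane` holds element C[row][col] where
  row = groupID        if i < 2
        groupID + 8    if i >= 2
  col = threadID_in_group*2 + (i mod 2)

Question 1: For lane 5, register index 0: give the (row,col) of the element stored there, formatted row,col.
lane 5: g=1 (5/4), t=1 (5%4)
i=0: r=1+0=1, c=1*2+0=2

1,2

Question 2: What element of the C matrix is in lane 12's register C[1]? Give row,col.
3,1

L=12->gid=12>>2=3, tid=12&3=0
[1]->row 3+0=3  col 0·2+1=1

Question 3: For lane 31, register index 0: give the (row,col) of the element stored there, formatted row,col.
lane 31⇒31/4=7, 31 mod 4=3
i=0  r:7+0⇒7  c:2·3+0⇒6

7,6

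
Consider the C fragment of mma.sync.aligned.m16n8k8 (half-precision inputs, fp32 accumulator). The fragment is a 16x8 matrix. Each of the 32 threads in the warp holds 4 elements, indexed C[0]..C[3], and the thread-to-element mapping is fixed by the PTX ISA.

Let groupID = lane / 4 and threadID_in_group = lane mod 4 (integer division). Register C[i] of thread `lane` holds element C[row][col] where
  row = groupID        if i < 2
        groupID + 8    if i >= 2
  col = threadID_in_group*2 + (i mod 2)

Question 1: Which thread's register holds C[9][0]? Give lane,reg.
r=9⇒gr=1,Rb=1  c=0⇒th=0,odd=0
L=1*4+0=4  i=1*2+0=2

4,2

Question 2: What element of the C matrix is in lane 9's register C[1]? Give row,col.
2,3

lane 9: gid=2 (9/4), tid=1 (9%4)
i=1: r=2+0=2, c=1*2+1=3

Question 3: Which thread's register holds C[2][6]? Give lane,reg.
11,0

r:2=>grp=2,rB=0  c:6=>tig=3,lo=0
L=2*4+3=11  i=0*2+0=0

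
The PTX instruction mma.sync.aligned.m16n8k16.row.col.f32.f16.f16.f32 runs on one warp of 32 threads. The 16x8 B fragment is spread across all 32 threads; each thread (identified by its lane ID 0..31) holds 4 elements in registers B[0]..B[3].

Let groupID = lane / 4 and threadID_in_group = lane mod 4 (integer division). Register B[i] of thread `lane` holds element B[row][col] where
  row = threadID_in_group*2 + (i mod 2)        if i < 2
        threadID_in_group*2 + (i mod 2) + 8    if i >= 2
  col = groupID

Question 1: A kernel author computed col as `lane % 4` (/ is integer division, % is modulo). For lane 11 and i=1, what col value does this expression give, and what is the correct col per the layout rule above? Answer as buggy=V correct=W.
buggy=3 correct=2

`lane % 4`[11,1]=>3
lane 11: grp=2 (11/4), tig=3 (11%4)
i=1: r=3*2+1+0=7, c=grp=2
col: 3 vs 2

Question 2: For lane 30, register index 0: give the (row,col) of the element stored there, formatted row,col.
30: gid=7,tid=2
[0] (2*2+0+0,7) = (4,7)

4,7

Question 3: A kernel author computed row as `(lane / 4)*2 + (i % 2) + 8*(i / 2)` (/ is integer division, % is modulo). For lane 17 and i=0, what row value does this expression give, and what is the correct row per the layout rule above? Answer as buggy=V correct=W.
`(lane / 4)*2 + (i % 2) + 8*(i / 2)`[17,0]->8
L=17->g=17>>2=4, t=17&3=1
[0]->row 1·2+0+0=2  col g=4
row: 8 vs 2

buggy=8 correct=2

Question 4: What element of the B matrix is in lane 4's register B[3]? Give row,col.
9,1

4: grp=1,tig=0
[3] (0*2+1+8,1) = (9,1)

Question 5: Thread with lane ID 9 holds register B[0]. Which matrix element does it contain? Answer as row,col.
9: g=2,t=1
[0] (1*2+0+0,2) = (2,2)

2,2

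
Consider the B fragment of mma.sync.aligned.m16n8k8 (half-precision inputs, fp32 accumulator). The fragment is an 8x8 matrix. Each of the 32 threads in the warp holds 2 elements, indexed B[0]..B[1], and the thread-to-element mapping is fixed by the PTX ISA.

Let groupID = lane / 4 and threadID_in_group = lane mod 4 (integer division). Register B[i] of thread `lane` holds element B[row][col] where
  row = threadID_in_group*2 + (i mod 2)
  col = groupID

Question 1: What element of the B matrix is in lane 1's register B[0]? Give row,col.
2,0

L=1→G=1>>2=0, T=1&3=1
[0]→row 1·2+0=2  col G=0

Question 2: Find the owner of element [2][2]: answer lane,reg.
9,0

c=2⇒gr=2  r=2⇒th=1,odd=0
L=2*4+1=9  i=0=0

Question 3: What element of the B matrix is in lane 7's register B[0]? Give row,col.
L=7→G=7>>2=1, T=7&3=3
[0]→row 3·2+0=6  col G=1

6,1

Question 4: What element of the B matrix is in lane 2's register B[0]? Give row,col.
4,0

lane 2: g=0 (2/4), t=2 (2%4)
i=0: r=2*2+0=4, c=g=0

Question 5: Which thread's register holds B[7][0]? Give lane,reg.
c:0=>grp=0  r:7=>tig=3,lo=1
L=0*4+3=3  i=1=1

3,1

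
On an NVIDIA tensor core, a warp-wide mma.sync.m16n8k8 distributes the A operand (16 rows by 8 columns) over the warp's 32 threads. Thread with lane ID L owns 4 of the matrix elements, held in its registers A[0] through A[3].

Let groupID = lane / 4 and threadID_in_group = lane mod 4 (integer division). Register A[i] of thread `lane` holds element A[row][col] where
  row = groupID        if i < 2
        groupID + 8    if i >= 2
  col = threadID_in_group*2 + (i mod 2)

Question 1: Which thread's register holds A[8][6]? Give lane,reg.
3,2

r=8->g=0,rb=1  c=6->t=3,b0=0
L=0*4+3=3  i=1*2+0=2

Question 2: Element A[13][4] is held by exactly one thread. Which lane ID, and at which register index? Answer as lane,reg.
22,2

r=13→G=5,rhi=1  c=4→T=2,p=0
L=5*4+2=22  i=1*2+0=2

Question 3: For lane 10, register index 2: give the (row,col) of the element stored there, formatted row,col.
10,4

10: G=2,T=2
[2] (2+8,2*2+0) = (10,4)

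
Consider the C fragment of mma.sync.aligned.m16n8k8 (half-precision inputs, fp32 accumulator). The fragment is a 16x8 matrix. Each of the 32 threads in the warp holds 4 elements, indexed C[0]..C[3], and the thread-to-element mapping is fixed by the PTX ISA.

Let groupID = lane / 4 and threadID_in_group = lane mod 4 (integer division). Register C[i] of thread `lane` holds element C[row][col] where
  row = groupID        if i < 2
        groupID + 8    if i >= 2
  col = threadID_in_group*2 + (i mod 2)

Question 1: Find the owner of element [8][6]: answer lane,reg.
3,2

r:8=>grp=0,rB=1  c:6=>tig=3,lo=0
L=0*4+3=3  i=1*2+0=2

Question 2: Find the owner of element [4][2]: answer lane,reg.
r=4→G=4,rhi=0  c=2→T=1,p=0
L=4*4+1=17  i=0*2+0=0

17,0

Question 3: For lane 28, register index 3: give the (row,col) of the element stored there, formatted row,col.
L=28⇒gr=28>>2=7, th=28&3=0
[3]⇒row 7+8=15  col 0·2+1=1

15,1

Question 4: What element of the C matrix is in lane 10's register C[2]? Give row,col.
10: G=2,T=2
[2] (2+8,2*2+0) = (10,4)

10,4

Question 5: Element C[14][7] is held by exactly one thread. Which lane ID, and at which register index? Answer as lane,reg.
27,3

r:14=>grp=6,rB=1  c:7=>tig=3,lo=1
L=6*4+3=27  i=1*2+1=3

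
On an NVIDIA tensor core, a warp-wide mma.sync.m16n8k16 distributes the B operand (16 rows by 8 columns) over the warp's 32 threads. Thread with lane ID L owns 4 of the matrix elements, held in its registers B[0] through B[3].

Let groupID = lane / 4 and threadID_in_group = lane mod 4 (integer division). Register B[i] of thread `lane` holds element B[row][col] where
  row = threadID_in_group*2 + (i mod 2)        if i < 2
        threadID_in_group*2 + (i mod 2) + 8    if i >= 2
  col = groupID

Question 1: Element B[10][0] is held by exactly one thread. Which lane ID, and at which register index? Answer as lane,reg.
1,2

c:0=>grp=0  r:10=>rB=1,tig=1,lo=0
L=0*4+1=1  i=1*2+0=2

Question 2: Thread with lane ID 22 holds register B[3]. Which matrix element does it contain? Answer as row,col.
lane 22→22/4=5, 22 mod 4=2
i=3  r:2·2+1+8→13  c:5

13,5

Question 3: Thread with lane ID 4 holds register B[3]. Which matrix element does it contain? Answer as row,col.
9,1

4: gr=1,th=0
[3] (0*2+1+8,1) = (9,1)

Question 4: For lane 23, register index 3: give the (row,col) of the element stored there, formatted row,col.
15,5

lane 23: grp=5 (23/4), tig=3 (23%4)
i=3: r=3*2+1+8=15, c=grp=5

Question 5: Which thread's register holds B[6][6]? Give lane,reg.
c: 6->gid=6  r: 6->r8=0,tid=3,i&1=0
L=6*4+3=27  i=0*2+0=0

27,0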